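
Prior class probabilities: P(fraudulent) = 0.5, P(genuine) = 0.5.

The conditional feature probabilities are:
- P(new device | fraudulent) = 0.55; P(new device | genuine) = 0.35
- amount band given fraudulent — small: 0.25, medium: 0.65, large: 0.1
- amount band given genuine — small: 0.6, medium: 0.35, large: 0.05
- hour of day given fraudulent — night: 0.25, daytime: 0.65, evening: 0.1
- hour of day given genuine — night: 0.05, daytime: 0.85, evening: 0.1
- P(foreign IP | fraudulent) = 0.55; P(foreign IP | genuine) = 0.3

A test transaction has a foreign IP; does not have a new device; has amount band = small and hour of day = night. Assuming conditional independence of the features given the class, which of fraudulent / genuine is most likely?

fraudulent

fraudulent: 0.5 × (1−0.55) × 0.25 × 0.25 × 0.55 = 0.007734375
genuine: 0.5 × (1−0.35) × 0.6 × 0.05 × 0.3 = 0.002925
Highest score → fraudulent.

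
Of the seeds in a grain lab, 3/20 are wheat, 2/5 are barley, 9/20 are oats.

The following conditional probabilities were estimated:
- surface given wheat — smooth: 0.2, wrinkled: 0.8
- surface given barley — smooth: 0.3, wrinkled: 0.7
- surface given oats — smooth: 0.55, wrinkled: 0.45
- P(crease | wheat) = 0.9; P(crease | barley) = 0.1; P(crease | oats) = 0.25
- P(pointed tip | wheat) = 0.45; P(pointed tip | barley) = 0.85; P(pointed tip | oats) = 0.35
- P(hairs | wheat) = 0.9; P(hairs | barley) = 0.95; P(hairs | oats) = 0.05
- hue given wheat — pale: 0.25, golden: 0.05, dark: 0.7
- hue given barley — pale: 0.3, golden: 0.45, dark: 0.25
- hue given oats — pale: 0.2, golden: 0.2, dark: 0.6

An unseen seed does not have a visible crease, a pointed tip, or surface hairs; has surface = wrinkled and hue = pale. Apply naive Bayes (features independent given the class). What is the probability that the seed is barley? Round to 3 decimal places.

0.029

wheat: 0.15 × 0.8 × (1−0.9) × (1−0.45) × (1−0.9) × 0.25 = 0.000165
barley: 0.4 × 0.7 × (1−0.1) × (1−0.85) × (1−0.95) × 0.3 = 0.000567
oats: 0.45 × 0.45 × (1−0.25) × (1−0.35) × (1−0.05) × 0.2 = 0.0187565625
P(barley | x) = 0.000567 / 0.0194885625 ≈ 0.029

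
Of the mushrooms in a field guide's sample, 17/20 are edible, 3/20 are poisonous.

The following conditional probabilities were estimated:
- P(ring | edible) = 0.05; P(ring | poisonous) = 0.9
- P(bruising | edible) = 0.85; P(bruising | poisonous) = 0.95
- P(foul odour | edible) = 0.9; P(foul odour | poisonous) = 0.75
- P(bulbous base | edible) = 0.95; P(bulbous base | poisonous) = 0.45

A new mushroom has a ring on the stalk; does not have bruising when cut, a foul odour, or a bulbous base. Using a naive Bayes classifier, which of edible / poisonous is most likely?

edible: 0.85 × 0.05 × (1−0.85) × (1−0.9) × (1−0.95) = 0.000031875
poisonous: 0.15 × 0.9 × (1−0.95) × (1−0.75) × (1−0.45) = 0.000928125
Highest score → poisonous.

poisonous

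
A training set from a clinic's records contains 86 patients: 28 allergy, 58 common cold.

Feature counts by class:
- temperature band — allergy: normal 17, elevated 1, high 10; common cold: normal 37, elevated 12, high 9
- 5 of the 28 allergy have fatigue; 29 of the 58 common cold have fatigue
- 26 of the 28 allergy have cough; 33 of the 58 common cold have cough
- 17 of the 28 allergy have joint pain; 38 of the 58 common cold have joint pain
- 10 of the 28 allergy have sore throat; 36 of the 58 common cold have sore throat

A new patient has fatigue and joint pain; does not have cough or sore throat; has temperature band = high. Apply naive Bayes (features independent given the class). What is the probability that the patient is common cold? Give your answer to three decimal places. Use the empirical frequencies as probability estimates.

0.906

allergy: (28/86) × (10/28) × (5/28) × (2/28) × (17/28) × (18/28) ≈ 0.000578883
common cold: (58/86) × (9/58) × (29/58) × (25/58) × (38/58) × (22/58) ≈ 0.00560501
P(common cold | x) = 0.00560501 / 0.006183893 ≈ 0.906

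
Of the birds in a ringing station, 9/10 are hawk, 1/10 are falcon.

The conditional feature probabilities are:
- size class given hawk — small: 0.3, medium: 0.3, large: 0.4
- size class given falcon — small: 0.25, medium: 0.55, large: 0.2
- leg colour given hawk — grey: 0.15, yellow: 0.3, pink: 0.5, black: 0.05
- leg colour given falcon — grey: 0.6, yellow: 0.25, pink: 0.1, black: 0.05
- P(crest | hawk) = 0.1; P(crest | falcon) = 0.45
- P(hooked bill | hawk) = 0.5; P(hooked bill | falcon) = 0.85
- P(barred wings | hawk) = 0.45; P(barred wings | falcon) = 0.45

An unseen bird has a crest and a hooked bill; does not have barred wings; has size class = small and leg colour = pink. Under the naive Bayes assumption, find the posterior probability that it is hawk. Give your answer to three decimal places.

0.876

hawk: 0.9 × 0.3 × 0.5 × 0.1 × 0.5 × (1−0.45) = 0.0037125
falcon: 0.1 × 0.25 × 0.1 × 0.45 × 0.85 × (1−0.45) = 0.0005259375
P(hawk | x) = 0.0037125 / 0.0042384375 ≈ 0.876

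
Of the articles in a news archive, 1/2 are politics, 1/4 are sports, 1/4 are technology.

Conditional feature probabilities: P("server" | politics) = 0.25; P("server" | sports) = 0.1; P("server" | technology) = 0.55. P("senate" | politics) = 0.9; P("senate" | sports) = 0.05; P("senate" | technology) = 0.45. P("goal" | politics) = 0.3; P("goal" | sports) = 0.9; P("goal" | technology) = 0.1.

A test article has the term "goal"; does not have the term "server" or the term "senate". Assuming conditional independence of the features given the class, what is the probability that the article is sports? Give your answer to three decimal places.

0.917

politics: 0.5 × (1−0.25) × (1−0.9) × 0.3 = 0.01125
sports: 0.25 × (1−0.1) × (1−0.05) × 0.9 = 0.192375
technology: 0.25 × (1−0.55) × (1−0.45) × 0.1 = 0.0061875
P(sports | x) = 0.192375 / 0.2098125 ≈ 0.917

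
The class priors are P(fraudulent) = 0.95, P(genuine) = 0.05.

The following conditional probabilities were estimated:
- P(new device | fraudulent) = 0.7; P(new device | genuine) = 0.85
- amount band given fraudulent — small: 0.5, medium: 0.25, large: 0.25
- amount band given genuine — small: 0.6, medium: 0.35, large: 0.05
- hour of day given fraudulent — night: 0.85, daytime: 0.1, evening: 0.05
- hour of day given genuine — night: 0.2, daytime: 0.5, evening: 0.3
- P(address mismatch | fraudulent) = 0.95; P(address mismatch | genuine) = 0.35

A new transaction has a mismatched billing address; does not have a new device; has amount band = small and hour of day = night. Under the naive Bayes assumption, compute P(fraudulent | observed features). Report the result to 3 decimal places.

0.997

fraudulent: 0.95 × (1−0.7) × 0.5 × 0.85 × 0.95 = 0.11506875
genuine: 0.05 × (1−0.85) × 0.6 × 0.2 × 0.35 = 0.000315
P(fraudulent | x) = 0.11506875 / 0.11538375 ≈ 0.997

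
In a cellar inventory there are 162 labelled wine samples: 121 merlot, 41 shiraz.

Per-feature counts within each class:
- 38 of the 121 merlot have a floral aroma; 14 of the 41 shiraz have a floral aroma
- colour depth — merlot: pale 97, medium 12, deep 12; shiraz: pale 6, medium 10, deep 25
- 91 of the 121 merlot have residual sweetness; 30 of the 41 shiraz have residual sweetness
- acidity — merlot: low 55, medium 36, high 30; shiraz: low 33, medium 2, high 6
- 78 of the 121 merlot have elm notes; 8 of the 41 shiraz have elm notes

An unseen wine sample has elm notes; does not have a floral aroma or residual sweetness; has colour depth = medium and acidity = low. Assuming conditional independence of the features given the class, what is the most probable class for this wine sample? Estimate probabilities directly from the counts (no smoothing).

merlot: (121/162) × (83/121) × (12/121) × (30/121) × (55/121) × (78/121) ≈ 0.00369132
shiraz: (41/162) × (27/41) × (10/41) × (11/41) × (33/41) × (8/41) ≈ 0.00171281
Highest score → merlot.

merlot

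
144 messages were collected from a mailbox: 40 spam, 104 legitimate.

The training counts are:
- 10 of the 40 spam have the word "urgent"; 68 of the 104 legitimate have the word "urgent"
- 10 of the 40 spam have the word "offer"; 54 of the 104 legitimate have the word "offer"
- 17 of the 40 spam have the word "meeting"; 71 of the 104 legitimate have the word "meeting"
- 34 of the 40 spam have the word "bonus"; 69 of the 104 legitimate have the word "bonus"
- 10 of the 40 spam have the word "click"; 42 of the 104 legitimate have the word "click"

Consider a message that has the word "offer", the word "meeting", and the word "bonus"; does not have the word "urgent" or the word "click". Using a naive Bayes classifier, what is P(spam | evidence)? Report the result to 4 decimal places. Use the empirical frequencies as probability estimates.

spam: (40/144) × (30/40) × (10/40) × (17/40) × (34/40) × (30/40) = 0.014111328125
legitimate: (104/144) × (36/104) × (54/104) × (71/104) × (69/104) × (62/104) ≈ 0.0350509
P(spam | x) = 0.014111328125 / 0.049162228125 ≈ 0.2870

0.2870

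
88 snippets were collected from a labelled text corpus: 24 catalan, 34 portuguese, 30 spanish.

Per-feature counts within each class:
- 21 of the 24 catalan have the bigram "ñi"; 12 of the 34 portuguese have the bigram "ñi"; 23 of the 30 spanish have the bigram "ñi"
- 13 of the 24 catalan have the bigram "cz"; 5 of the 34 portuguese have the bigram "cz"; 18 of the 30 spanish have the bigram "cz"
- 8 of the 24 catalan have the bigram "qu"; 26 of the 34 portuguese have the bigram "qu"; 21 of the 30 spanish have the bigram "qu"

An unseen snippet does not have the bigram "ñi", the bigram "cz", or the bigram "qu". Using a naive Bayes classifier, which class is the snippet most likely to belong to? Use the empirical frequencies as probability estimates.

catalan: (24/88) × (3/24) × (11/24) × (16/24) ≈ 0.0104167
portuguese: (34/88) × (22/34) × (29/34) × (8/34) ≈ 0.050173
spanish: (30/88) × (7/30) × (12/30) × (9/30) ≈ 0.00954545
Highest score → portuguese.

portuguese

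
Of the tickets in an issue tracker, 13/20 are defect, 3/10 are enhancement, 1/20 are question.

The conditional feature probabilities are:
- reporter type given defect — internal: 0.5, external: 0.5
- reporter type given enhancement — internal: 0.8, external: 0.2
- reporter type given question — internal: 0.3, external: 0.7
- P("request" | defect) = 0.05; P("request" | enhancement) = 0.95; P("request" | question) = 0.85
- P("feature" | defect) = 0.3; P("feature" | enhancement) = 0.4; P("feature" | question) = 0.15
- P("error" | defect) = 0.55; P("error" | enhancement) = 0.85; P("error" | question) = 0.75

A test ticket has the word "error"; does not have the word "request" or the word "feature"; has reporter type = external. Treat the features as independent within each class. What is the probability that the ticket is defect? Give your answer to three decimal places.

0.961

defect: 0.65 × 0.5 × (1−0.05) × (1−0.3) × 0.55 = 0.11886875
enhancement: 0.3 × 0.2 × (1−0.95) × (1−0.4) × 0.85 = 0.00153
question: 0.05 × 0.7 × (1−0.85) × (1−0.15) × 0.75 = 0.003346875
P(defect | x) = 0.11886875 / 0.123745625 ≈ 0.961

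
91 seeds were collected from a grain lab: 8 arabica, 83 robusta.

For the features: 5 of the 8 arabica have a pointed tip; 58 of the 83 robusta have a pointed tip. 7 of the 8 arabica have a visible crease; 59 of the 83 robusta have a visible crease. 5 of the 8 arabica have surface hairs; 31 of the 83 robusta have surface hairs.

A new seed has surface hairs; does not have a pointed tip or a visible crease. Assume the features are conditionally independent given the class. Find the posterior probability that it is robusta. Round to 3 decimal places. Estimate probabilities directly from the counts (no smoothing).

arabica: (8/91) × (3/8) × (1/8) × (5/8) ≈ 0.00257555
robusta: (83/91) × (25/83) × (24/83) × (31/83) ≈ 0.0296699
P(robusta | x) = 0.0296699 / 0.03224545 ≈ 0.920

0.920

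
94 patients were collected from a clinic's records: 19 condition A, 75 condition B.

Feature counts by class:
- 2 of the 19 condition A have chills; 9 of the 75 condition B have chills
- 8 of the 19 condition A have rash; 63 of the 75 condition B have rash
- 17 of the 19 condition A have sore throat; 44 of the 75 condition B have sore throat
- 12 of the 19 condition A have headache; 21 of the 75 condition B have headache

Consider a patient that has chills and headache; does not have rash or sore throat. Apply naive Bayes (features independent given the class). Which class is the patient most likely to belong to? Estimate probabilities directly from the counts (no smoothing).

condition A: (19/94) × (2/19) × (11/19) × (2/19) × (12/19) ≈ 0.000818927
condition B: (75/94) × (9/75) × (12/75) × (31/75) × (21/75) ≈ 0.00177294
Highest score → condition B.

condition B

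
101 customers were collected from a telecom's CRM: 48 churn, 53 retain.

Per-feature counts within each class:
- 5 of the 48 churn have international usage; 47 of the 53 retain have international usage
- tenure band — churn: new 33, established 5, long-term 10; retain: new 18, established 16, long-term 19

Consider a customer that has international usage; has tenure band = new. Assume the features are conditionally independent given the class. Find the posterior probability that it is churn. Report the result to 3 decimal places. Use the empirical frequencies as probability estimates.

churn: (48/101) × (5/48) × (33/48) ≈ 0.0340347
retain: (53/101) × (47/53) × (18/53) ≈ 0.158042
P(churn | x) = 0.0340347 / 0.1920767 ≈ 0.177

0.177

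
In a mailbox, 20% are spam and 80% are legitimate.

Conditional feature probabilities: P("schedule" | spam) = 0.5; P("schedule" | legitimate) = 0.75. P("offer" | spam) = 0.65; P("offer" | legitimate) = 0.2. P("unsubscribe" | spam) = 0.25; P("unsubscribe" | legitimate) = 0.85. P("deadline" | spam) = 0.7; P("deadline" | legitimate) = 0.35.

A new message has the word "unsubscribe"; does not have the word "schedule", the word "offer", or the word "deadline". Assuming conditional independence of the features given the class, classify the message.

legitimate

spam: 0.2 × (1−0.5) × (1−0.65) × 0.25 × (1−0.7) = 0.002625
legitimate: 0.8 × (1−0.75) × (1−0.2) × 0.85 × (1−0.35) = 0.0884
Highest score → legitimate.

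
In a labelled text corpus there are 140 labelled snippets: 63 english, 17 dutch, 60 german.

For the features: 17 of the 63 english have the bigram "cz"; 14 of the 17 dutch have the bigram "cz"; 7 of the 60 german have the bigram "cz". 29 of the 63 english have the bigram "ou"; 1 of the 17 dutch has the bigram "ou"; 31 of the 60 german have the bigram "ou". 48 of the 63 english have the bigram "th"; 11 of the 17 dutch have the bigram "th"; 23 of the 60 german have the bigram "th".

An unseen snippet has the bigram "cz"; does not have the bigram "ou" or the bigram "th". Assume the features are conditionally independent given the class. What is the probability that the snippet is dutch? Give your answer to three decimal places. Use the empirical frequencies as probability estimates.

0.521

english: (63/140) × (17/63) × (34/63) × (15/63) ≈ 0.0156031
dutch: (17/140) × (14/17) × (16/17) × (6/17) ≈ 0.033218
german: (60/140) × (7/60) × (29/60) × (37/60) ≈ 0.0149028
P(dutch | x) = 0.033218 / 0.0637239 ≈ 0.521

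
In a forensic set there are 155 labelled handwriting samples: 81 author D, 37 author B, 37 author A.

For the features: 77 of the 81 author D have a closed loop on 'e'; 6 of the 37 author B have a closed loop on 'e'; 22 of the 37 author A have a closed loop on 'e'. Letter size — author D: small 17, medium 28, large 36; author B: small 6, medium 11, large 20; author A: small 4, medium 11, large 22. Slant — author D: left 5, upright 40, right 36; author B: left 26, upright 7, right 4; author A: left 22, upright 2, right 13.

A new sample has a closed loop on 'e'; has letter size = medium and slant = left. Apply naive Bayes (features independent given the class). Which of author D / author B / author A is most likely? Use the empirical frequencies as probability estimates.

author D: (81/155) × (77/81) × (28/81) × (5/81) ≈ 0.0106003
author B: (37/155) × (6/37) × (11/37) × (26/37) ≈ 0.0080869
author A: (37/155) × (22/37) × (11/37) × (22/37) ≈ 0.0250901
Highest score → author A.

author A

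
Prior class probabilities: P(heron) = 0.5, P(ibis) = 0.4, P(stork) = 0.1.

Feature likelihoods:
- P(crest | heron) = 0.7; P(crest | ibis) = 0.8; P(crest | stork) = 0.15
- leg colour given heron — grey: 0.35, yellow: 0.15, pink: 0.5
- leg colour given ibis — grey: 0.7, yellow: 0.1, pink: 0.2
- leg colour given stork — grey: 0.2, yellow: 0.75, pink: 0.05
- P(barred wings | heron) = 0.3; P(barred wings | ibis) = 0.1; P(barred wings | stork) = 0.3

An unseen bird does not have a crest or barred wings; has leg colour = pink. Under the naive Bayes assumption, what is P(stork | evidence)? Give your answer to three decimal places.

0.043

heron: 0.5 × (1−0.7) × 0.5 × (1−0.3) = 0.0525
ibis: 0.4 × (1−0.8) × 0.2 × (1−0.1) = 0.0144
stork: 0.1 × (1−0.15) × 0.05 × (1−0.3) = 0.002975
P(stork | x) = 0.002975 / 0.069875 ≈ 0.043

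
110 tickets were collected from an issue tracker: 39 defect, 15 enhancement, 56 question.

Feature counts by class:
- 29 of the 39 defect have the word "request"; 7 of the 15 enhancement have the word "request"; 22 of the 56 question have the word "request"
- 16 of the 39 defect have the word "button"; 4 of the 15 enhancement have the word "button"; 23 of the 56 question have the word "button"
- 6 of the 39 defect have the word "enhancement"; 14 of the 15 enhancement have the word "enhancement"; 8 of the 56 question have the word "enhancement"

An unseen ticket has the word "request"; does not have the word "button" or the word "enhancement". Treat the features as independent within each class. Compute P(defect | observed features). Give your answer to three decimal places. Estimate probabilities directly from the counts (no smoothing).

defect: (39/110) × (29/39) × (23/39) × (33/39) ≈ 0.131558
enhancement: (15/110) × (7/15) × (11/15) × (1/15) ≈ 0.00311111
question: (56/110) × (22/56) × (33/56) × (48/56) ≈ 0.10102
P(defect | x) = 0.131558 / 0.23568911 ≈ 0.558

0.558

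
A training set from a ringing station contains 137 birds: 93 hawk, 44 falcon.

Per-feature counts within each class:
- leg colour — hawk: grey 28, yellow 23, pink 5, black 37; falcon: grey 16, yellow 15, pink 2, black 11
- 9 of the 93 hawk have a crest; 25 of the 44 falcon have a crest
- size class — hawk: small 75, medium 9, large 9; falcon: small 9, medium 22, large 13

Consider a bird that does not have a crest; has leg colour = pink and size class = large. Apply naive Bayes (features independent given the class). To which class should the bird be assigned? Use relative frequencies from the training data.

hawk: (93/137) × (5/93) × (84/93) × (9/93) ≈ 0.00319011
falcon: (44/137) × (2/44) × (19/44) × (13/44) ≈ 0.00186252
Highest score → hawk.

hawk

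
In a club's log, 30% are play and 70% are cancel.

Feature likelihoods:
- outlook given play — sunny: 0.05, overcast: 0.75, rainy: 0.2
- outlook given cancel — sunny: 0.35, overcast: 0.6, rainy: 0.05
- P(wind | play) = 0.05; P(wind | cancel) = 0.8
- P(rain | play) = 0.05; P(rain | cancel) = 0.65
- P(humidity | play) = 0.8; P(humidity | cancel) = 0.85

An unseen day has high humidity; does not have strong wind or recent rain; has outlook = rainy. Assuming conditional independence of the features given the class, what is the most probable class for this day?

play

play: 0.3 × 0.2 × (1−0.05) × (1−0.05) × 0.8 = 0.04332
cancel: 0.7 × 0.05 × (1−0.8) × (1−0.65) × 0.85 = 0.0020825
Highest score → play.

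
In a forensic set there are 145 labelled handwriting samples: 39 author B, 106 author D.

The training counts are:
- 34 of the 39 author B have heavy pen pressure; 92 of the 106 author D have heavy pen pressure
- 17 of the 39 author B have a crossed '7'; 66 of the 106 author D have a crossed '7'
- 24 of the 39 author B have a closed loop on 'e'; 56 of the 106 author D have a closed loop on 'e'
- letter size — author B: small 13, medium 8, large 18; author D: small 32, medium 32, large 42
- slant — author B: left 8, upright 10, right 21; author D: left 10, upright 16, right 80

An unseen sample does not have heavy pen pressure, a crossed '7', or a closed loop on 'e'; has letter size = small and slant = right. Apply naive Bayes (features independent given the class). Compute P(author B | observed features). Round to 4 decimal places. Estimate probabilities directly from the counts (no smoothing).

author B: (39/145) × (5/39) × (22/39) × (15/39) × (13/39) × (21/39) ≈ 0.00134283
author D: (106/145) × (14/106) × (40/106) × (50/106) × (32/106) × (80/106) ≈ 0.00391567
P(author B | x) = 0.00134283 / 0.0052585 ≈ 0.2554

0.2554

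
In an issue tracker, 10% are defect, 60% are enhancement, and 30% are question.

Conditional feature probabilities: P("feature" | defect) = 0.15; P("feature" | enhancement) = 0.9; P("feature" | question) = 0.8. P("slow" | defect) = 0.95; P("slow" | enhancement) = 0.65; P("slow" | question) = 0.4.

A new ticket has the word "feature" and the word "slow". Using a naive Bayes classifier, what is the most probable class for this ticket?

defect: 0.1 × 0.15 × 0.95 = 0.01425
enhancement: 0.6 × 0.9 × 0.65 = 0.351
question: 0.3 × 0.8 × 0.4 = 0.096
Highest score → enhancement.

enhancement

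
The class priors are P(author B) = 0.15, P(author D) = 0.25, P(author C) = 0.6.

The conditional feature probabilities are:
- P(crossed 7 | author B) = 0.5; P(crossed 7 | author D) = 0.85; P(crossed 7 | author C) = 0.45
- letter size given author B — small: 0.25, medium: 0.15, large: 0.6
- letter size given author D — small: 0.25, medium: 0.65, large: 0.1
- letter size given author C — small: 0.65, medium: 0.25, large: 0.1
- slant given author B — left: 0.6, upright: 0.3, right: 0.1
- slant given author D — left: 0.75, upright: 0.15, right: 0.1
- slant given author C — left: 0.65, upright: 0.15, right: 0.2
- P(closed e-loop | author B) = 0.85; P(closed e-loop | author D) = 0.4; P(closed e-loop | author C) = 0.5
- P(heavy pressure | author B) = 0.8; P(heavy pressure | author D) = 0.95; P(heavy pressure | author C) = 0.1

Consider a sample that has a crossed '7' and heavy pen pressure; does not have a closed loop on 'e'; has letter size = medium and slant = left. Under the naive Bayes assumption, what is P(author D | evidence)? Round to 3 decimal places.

0.952

author B: 0.15 × 0.5 × 0.15 × 0.6 × (1−0.85) × 0.8 = 0.00081
author D: 0.25 × 0.85 × 0.65 × 0.75 × (1−0.4) × 0.95 = 0.0590484375
author C: 0.6 × 0.45 × 0.25 × 0.65 × (1−0.5) × 0.1 = 0.00219375
P(author D | x) = 0.0590484375 / 0.0620521875 ≈ 0.952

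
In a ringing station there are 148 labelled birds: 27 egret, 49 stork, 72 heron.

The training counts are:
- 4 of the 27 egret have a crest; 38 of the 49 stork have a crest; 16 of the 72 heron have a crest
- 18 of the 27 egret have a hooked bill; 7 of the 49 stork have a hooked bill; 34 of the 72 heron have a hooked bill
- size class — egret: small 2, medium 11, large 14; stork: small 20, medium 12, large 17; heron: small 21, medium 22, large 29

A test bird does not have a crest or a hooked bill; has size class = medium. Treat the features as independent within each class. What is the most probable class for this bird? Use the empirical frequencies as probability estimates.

heron

egret: (27/148) × (23/27) × (9/27) × (11/27) ≈ 0.0211044
stork: (49/148) × (11/49) × (42/49) × (12/49) ≈ 0.0156016
heron: (72/148) × (56/72) × (38/72) × (22/72) ≈ 0.0610194
Highest score → heron.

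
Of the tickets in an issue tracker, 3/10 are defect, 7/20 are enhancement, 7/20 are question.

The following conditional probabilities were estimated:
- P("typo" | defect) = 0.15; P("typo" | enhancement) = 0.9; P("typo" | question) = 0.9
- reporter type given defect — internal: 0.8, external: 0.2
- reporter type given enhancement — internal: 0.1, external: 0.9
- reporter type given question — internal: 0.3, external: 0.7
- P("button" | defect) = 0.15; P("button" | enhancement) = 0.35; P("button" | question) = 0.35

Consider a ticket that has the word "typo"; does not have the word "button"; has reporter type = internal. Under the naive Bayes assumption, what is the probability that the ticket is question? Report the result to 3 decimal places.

0.546

defect: 0.3 × 0.15 × 0.8 × (1−0.15) = 0.0306
enhancement: 0.35 × 0.9 × 0.1 × (1−0.35) = 0.020475
question: 0.35 × 0.9 × 0.3 × (1−0.35) = 0.061425
P(question | x) = 0.061425 / 0.1125 ≈ 0.546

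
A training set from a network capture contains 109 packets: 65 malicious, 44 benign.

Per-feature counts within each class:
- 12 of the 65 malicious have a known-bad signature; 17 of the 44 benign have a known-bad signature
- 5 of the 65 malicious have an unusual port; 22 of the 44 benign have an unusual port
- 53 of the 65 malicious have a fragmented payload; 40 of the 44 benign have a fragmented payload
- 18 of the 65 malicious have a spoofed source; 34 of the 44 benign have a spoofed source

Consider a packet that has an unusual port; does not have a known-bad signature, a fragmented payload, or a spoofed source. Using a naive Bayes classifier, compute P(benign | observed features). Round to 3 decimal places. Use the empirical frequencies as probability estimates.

0.339

malicious: (65/109) × (53/65) × (5/65) × (12/65) × (47/65) ≈ 0.00499296
benign: (44/109) × (27/44) × (22/44) × (4/44) × (10/44) ≈ 0.00255895
P(benign | x) = 0.00255895 / 0.00755191 ≈ 0.339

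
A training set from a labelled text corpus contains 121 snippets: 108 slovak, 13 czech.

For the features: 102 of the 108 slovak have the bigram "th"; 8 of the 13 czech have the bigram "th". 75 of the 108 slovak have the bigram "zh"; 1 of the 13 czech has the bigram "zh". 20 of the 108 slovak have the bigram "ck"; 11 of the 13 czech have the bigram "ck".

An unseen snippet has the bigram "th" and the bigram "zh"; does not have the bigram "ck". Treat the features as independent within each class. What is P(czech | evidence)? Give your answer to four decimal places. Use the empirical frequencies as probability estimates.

0.0016

slovak: (108/121) × (102/108) × (75/108) × (88/108) ≈ 0.476992
czech: (13/121) × (8/13) × (1/13) × (2/13) ≈ 0.000782434
P(czech | x) = 0.000782434 / 0.477774434 ≈ 0.0016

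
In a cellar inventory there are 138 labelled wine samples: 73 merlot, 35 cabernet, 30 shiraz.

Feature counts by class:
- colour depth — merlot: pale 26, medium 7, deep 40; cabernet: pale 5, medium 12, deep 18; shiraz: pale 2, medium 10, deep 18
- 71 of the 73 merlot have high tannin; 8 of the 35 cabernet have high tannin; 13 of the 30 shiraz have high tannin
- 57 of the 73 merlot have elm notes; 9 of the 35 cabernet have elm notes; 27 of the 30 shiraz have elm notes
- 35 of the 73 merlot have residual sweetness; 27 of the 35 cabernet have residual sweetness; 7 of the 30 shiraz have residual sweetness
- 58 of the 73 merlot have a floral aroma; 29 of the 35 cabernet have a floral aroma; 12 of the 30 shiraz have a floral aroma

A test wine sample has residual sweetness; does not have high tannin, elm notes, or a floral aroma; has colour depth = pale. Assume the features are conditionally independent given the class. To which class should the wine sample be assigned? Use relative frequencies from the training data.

cabernet

merlot: (73/138) × (26/73) × (2/73) × (16/73) × (35/73) × (15/73) ≈ 0.000111458
cabernet: (35/138) × (5/35) × (27/35) × (26/35) × (27/35) × (6/35) ≈ 0.00274581
shiraz: (30/138) × (2/30) × (17/30) × (3/30) × (7/30) × (18/30) ≈ 0.000114976
Highest score → cabernet.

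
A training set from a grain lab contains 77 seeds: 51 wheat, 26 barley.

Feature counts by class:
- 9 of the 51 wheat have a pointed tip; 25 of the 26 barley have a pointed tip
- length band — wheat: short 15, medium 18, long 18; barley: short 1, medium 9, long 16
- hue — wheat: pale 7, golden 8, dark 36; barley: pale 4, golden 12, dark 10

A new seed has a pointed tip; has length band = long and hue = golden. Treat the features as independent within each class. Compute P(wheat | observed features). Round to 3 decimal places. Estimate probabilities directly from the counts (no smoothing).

wheat: (51/77) × (9/51) × (18/51) × (8/51) ≈ 0.00647104
barley: (26/77) × (25/26) × (16/26) × (12/26) ≈ 0.0922155
P(wheat | x) = 0.00647104 / 0.09868654 ≈ 0.066

0.066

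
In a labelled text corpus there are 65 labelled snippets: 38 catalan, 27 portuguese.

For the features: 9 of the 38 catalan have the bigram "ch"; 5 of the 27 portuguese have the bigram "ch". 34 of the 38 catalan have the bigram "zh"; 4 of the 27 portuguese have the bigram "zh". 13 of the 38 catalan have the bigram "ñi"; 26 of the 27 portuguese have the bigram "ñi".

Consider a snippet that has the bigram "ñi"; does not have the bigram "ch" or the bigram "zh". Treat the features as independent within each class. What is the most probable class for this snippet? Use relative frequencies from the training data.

catalan: (38/65) × (29/38) × (4/38) × (13/38) ≈ 0.0160665
portuguese: (27/65) × (22/27) × (23/27) × (26/27) ≈ 0.277641
Highest score → portuguese.

portuguese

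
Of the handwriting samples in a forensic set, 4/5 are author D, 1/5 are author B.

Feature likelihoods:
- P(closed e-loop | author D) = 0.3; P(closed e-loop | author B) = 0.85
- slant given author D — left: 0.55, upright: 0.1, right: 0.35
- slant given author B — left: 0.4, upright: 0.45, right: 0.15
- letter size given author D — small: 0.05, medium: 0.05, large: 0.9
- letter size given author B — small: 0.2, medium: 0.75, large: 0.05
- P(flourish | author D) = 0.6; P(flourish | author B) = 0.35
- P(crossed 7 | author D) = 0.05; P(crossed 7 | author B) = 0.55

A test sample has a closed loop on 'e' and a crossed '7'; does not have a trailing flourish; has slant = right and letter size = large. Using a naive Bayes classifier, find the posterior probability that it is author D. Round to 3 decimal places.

author D: 0.8 × 0.3 × 0.35 × 0.9 × (1−0.6) × 0.05 = 0.001512
author B: 0.2 × 0.85 × 0.15 × 0.05 × (1−0.35) × 0.55 = 0.0004558125
P(author D | x) = 0.001512 / 0.0019678125 ≈ 0.768

0.768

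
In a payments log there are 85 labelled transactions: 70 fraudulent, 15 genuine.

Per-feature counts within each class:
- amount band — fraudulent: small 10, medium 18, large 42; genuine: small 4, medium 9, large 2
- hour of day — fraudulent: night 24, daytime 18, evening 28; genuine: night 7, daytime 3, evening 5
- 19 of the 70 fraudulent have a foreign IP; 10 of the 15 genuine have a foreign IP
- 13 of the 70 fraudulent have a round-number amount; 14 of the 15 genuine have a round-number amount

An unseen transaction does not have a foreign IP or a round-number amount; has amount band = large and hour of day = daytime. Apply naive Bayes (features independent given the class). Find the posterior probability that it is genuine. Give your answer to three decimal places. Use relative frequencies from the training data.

0.001

fraudulent: (70/85) × (42/70) × (18/70) × (51/70) × (57/70) ≈ 0.0753796
genuine: (15/85) × (2/15) × (3/15) × (5/15) × (1/15) ≈ 0.000104575
P(genuine | x) = 0.000104575 / 0.075484175 ≈ 0.001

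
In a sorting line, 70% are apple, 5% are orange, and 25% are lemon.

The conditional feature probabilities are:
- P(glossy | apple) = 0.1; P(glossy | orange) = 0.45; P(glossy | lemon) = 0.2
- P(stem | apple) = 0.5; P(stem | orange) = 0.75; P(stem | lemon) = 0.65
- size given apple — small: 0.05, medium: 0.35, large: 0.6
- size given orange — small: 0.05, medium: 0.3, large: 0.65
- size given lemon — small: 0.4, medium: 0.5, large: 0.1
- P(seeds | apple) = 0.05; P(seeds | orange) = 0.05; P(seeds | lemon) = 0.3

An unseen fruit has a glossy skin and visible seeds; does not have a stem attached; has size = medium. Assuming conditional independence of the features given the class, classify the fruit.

apple: 0.7 × 0.1 × (1−0.5) × 0.35 × 0.05 = 0.0006125
orange: 0.05 × 0.45 × (1−0.75) × 0.3 × 0.05 = 0.000084375
lemon: 0.25 × 0.2 × (1−0.65) × 0.5 × 0.3 = 0.002625
Highest score → lemon.

lemon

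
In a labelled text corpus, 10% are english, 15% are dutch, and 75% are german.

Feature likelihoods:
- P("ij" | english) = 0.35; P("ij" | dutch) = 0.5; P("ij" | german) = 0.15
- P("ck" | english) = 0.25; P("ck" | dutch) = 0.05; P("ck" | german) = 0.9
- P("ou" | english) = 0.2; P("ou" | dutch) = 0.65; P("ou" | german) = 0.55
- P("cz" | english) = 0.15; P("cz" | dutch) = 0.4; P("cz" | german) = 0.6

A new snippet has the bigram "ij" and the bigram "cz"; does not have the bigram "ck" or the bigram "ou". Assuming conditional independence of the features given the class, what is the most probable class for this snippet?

english: 0.1 × 0.35 × (1−0.25) × (1−0.2) × 0.15 = 0.00315
dutch: 0.15 × 0.5 × (1−0.05) × (1−0.65) × 0.4 = 0.009975
german: 0.75 × 0.15 × (1−0.9) × (1−0.55) × 0.6 = 0.0030375
Highest score → dutch.

dutch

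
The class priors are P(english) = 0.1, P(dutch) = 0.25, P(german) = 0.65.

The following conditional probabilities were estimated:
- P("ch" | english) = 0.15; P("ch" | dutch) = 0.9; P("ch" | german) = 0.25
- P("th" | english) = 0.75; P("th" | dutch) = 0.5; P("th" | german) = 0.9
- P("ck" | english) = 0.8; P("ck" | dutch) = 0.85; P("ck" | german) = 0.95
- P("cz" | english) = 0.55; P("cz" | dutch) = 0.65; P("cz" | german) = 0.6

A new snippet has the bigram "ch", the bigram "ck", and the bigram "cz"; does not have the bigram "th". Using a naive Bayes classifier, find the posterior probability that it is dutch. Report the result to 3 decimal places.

english: 0.1 × 0.15 × (1−0.75) × 0.8 × 0.55 = 0.00165
dutch: 0.25 × 0.9 × (1−0.5) × 0.85 × 0.65 = 0.06215625
german: 0.65 × 0.25 × (1−0.9) × 0.95 × 0.6 = 0.0092625
P(dutch | x) = 0.06215625 / 0.07306875 ≈ 0.851

0.851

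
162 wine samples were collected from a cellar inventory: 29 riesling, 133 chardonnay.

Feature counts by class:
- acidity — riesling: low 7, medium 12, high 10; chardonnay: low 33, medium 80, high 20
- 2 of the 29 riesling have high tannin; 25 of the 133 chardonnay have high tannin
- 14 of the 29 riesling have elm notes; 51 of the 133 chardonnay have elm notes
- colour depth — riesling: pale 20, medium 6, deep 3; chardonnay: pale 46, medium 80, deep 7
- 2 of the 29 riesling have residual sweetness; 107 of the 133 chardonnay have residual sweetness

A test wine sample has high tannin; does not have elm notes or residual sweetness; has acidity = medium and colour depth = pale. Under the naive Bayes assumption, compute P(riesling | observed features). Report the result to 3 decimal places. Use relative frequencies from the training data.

0.305

riesling: (29/162) × (12/29) × (2/29) × (15/29) × (20/29) × (27/29) ≈ 0.00169664
chardonnay: (133/162) × (80/133) × (25/133) × (82/133) × (46/133) × (26/133) ≈ 0.00386949
P(riesling | x) = 0.00169664 / 0.00556613 ≈ 0.305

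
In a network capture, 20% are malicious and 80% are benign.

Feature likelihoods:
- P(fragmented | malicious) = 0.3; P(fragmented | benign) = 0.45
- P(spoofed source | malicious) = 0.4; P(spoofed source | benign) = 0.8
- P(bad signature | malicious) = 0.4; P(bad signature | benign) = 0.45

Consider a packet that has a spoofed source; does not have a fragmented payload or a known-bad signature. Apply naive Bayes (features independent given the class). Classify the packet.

malicious: 0.2 × (1−0.3) × 0.4 × (1−0.4) = 0.0336
benign: 0.8 × (1−0.45) × 0.8 × (1−0.45) = 0.1936
Highest score → benign.

benign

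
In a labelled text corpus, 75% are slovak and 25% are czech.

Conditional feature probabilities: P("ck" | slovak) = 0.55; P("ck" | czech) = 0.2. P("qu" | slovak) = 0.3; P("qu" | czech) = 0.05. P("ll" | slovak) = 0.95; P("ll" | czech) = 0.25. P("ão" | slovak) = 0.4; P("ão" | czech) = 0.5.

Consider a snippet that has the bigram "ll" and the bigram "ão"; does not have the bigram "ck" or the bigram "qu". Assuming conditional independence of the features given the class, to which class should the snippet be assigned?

slovak: 0.75 × (1−0.55) × (1−0.3) × 0.95 × 0.4 = 0.089775
czech: 0.25 × (1−0.2) × (1−0.05) × 0.25 × 0.5 = 0.02375
Highest score → slovak.

slovak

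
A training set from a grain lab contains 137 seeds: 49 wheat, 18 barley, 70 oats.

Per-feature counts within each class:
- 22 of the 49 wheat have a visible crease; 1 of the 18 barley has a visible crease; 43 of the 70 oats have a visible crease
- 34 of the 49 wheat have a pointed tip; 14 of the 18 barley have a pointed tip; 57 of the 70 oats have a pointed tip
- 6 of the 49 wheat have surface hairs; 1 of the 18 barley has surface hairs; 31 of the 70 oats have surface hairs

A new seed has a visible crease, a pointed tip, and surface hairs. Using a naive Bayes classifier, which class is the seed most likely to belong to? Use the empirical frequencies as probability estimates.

oats

wheat: (49/137) × (22/49) × (34/49) × (6/49) ≈ 0.013644
barley: (18/137) × (1/18) × (14/18) × (1/18) ≈ 0.000315401
oats: (70/137) × (43/70) × (57/70) × (31/70) ≈ 0.113185
Highest score → oats.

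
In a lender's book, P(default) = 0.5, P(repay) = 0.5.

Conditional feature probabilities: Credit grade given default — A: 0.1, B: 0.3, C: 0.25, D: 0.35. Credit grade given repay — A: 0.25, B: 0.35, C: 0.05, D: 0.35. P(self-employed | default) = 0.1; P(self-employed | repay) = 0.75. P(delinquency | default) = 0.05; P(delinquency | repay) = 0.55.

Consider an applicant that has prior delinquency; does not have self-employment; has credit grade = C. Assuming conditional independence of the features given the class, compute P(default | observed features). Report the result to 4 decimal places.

default: 0.5 × 0.25 × (1−0.1) × 0.05 = 0.005625
repay: 0.5 × 0.05 × (1−0.75) × 0.55 = 0.0034375
P(default | x) = 0.005625 / 0.0090625 ≈ 0.6207

0.6207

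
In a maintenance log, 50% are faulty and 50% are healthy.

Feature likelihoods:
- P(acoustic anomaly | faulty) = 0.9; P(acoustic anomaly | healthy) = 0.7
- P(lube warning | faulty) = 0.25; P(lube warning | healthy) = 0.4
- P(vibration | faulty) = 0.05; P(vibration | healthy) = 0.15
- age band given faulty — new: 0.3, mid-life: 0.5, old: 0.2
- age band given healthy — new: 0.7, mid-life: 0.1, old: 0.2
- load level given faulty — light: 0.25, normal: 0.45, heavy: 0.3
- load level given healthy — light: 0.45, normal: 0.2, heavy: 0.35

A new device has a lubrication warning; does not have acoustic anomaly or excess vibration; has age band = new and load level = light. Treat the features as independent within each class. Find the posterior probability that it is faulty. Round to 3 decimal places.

faulty: 0.5 × (1−0.9) × 0.25 × (1−0.05) × 0.3 × 0.25 = 0.000890625
healthy: 0.5 × (1−0.7) × 0.4 × (1−0.15) × 0.7 × 0.45 = 0.016065
P(faulty | x) = 0.000890625 / 0.016955625 ≈ 0.053

0.053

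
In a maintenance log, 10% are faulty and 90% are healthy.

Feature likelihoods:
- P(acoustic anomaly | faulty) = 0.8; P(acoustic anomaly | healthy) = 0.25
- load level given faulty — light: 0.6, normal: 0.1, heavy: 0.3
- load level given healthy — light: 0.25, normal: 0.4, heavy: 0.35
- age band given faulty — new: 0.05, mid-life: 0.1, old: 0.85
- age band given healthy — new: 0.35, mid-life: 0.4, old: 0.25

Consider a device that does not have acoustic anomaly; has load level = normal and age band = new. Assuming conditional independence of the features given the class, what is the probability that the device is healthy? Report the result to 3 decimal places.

faulty: 0.1 × (1−0.8) × 0.1 × 0.05 = 0.0001
healthy: 0.9 × (1−0.25) × 0.4 × 0.35 = 0.0945
P(healthy | x) = 0.0945 / 0.0946 ≈ 0.999

0.999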